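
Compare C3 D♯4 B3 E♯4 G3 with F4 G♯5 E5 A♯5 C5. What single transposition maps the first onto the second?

From C3 to F4 is 11 letter names — an eleventh of some quality.
C3 to F4 is 17 semitones, which makes it a perfect eleventh; the second version is higher, so the direction is up.
Checking another pair — G3 → C5 — gives the same interval.

up a perfect eleventh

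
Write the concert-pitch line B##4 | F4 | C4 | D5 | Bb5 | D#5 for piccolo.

B##3 F3 C3 D4 Bb4 D#4

Written C4 sounds as C5 on the piccolo, so concert pitches are written a perfect octave down.
B##4 becomes B##3
F4 becomes F3
C4 becomes C3
D5 becomes D4
Bb5 becomes Bb4
D#5 becomes D#4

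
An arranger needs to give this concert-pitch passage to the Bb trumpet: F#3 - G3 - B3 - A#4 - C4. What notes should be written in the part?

The Bb trumpet sounds a major second below written, so the written part must be a major second above concert — transpose each note up.
F#3 → G#3
G3 → A3
B3 → C#4
A#4 → B#4
C4 → D4

G#3 A3 C#4 B#4 D4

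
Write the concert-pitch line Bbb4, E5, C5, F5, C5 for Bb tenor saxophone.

Cb6 F#6 D6 G6 D6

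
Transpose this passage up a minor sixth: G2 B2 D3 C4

Eb3 G3 Bb3 Ab4

G2 -> Eb3
B2 -> G3
D3 -> Bb3
C4 -> Ab4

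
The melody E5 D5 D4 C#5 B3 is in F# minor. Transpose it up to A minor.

G5 F5 F4 E5 D4

From F# up to A is a minor third; apply that to each pitch.
E5 gives G5
D5 gives F5
D4 gives F4
C#5 gives E5
B3 gives D4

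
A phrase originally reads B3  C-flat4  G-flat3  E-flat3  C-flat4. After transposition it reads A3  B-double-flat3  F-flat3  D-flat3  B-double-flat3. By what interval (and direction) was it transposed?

down a major second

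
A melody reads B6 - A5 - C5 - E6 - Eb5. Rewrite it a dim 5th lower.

E#6 D#5 F#4 A#5 A4

B6 becomes E#6
A5 becomes D#5
C5 becomes F#4
E6 becomes A#5
Eb5 becomes A4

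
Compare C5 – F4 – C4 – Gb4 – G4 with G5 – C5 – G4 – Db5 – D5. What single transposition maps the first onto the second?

Take the first pair: C5 → G5. C to G spans 5 letter names, so the interval is some kind of fifth.
C5 to G5 is 7 semitones, which makes it a perfect fifth; the second version is higher, so the direction is up.
Checking another pair — G4 → D5 — gives the same interval.

up a perfect fifth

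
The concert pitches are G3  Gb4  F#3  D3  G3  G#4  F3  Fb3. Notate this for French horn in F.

D4 Db5 C#4 A3 D4 D#5 C4 Cb4

Written C4 sounds as F3 on the French horn in F, so concert pitches are written a perfect fifth up.
G3 → D4
Gb4 → Db5
F#3 → C#4
D3 → A3
G3 → D4
G#4 → D#5
F3 → C4
Fb3 → Cb4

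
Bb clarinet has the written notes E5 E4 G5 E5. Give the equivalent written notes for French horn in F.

First find concert pitch: the Bb clarinet sounds a major second below written, so E5 E4 G5 E5 sounds D5 D4 F5 D5.
Then write for French horn in F: it sounds a perfect fifth below written, so the part must be a perfect fifth above concert.
D5 → A5
D4 → A4
F5 → C6
D5 → A5

A5 A4 C6 A5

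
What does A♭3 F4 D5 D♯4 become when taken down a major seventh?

Ab3 down a major seventh is Bbb2.
F4 down a major seventh is Gb3.
D5 down a major seventh is Eb4.
D#4 down a major seventh is E3.

Bbb2 Gb3 Eb4 E3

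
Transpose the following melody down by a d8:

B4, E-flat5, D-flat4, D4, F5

B4: an octave down reaches B, and 11 semitones makes it B#3.
Eb5: an octave down reaches E, and 11 semitones makes it E4.
Db4 down a diminished octave is D3.
D4: an octave down reaches D, and 11 semitones makes it D#3.
A diminished octave down from F5 gives F#4.

B#3 E4 D3 D#3 F#4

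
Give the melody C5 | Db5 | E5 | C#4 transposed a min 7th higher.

C5 becomes Bb5
Db5 becomes Cb6
E5 becomes D6
C#4 becomes B4

Bb5 Cb6 D6 B4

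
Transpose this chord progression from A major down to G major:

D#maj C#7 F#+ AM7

C#maj B7 E+ GM7

A major down to G major is a major second; each chord root moves by that interval while the quality stays the same.
D#maj: root D# down a major second → C#, giving C#maj.
C#7: root C# down a major second → B, giving B7.
F#+: root F# down a major second → E, giving E+.
AM7: root A down a major second → G, giving GM7.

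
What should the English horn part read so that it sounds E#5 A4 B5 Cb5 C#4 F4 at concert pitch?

Written C4 sounds as F3 on the English horn, so concert pitches are written a perfect fifth up.
E#5 to B#5
A4 to E5
B5 to F#6
Cb5 to Gb5
C#4 to G#4
F4 to C5

B#5 E5 F#6 Gb5 G#4 C5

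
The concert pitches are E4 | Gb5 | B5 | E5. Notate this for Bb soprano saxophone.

F#4 Ab5 C#6 F#5

The Bb soprano saxophone sounds a major second below written, so the written part must be a major second above concert — transpose each note up.
E4 gives F#4
Gb5 gives Ab5
B5 gives C#6
E5 gives F#5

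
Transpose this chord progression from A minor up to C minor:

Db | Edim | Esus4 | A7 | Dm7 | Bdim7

Fb Gdim Gsus4 C7 Fm7 Ddim7

A minor up to C minor is a minor third; each chord root moves by that interval while the quality stays the same.
Db: root Db up a minor third → Fb, giving Fb.
Edim: root E up a minor third → G, giving Gdim.
Esus4: root E up a minor third → G, giving Gsus4.
A7: root A up a minor third → C, giving C7.
Dm7: root D up a minor third → F, giving Fm7.
Bdim7: root B up a minor third → D, giving Ddim7.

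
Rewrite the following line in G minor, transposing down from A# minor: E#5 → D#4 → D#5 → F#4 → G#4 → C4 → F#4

D5 C4 C5 Eb4 F4 Bbb3 Eb4

From A# down to G is an augmented second; apply that to each pitch.
E#5 gives D5
D#4 gives C4
D#5 gives C5
F#4 gives Eb4
G#4 gives F4
C4 gives Bbb3
F#4 gives Eb4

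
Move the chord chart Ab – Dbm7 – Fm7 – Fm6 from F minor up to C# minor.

F minor up to C# minor is an augmented fifth; each chord root moves by that interval while the quality stays the same.
Ab: root Ab up an augmented fifth → E, giving E.
Dbm7: root Db up an augmented fifth → A, giving Am7.
Fm7: root F up an augmented fifth → C#, giving C#m7.
Fm6: root F up an augmented fifth → C#, giving C#m6.

E Am7 C#m7 C#m6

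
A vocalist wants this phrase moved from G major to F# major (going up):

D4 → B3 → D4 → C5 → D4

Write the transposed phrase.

C#5 A#4 C#5 B5 C#5

From G up to F# is a major seventh; apply that to each pitch.
D4 gives C#5
B3 gives A#4
D4 gives C#5
C5 gives B5
D4 gives C#5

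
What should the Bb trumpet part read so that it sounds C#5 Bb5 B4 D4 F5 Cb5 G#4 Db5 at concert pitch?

D#5 C6 C#5 E4 G5 Db5 A#4 Eb5

The Bb trumpet sounds a major second below written, so the written part must be a major second above concert — transpose each note up.
C#5 -> D#5
Bb5 -> C6
B4 -> C#5
D4 -> E4
F5 -> G5
Cb5 -> Db5
G#4 -> A#4
Db5 -> Eb5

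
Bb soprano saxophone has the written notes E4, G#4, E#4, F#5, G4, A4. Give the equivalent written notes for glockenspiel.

D2 F#2 D#2 E3 F2 G2

First find concert pitch: the Bb soprano saxophone sounds a major second below written, so E4 G#4 E#4 F#5 G4 A4 sounds D4 F#4 D#4 E5 F4 G4.
Then write for glockenspiel: it sounds a perfect fifteenth above written, so the part must be a perfect fifteenth below concert.
D4 → D2
F#4 → F#2
D#4 → D#2
E5 → E3
F4 → F2
G4 → G2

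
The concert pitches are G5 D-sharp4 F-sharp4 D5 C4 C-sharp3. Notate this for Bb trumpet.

Written C4 sounds as Bb3 on the Bb trumpet, so concert pitches are written a major second up.
G5 to A5
D#4 to E#4
F#4 to G#4
D5 to E5
C4 to D4
C#3 to D#3

A5 E#4 G#4 E5 D4 D#3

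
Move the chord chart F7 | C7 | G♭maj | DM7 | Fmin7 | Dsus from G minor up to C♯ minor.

B7 F#7 Cmaj G#M7 Bmin7 G#sus

G minor up to C♯ minor is an augmented fourth; each chord root moves by that interval while the quality stays the same.
F7: root F up an augmented fourth → B, giving B7.
C7: root C up an augmented fourth → F#, giving F#7.
G♭maj: root G♭ up an augmented fourth → C, giving Cmaj.
DM7: root D up an augmented fourth → G#, giving G#M7.
Fmin7: root F up an augmented fourth → B, giving Bmin7.
Dsus: root D up an augmented fourth → G#, giving G#sus.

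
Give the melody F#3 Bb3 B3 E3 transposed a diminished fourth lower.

C##3 F#3 F##3 B#2

F#3 to C##3
Bb3 to F#3
B3 to F##3
E3 to B#2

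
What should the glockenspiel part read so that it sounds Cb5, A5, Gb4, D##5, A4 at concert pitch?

Cb3 A3 Gb2 D##3 A2

The glockenspiel sounds a perfect fifteenth above written, so the written part must be a perfect fifteenth below concert — transpose each note down.
Cb5 gives Cb3
A5 gives A3
Gb4 gives Gb2
D##5 gives D##3
A4 gives A2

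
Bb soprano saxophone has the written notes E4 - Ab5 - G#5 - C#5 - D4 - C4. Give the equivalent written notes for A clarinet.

F4 Bbb5 A5 D5 Eb4 Db4

First find concert pitch: the Bb soprano saxophone sounds a major second below written, so E4 Ab5 G#5 C#5 D4 C4 sounds D4 Gb5 F#5 B4 C4 Bb3.
Then write for A clarinet: it sounds a minor third below written, so the part must be a minor third above concert.
D4 → F4
Gb5 → Bbb5
F#5 → A5
B4 → D5
C4 → Eb4
Bb3 → Db4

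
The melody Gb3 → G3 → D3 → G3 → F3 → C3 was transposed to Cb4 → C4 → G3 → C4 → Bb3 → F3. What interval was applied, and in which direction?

up a perfect fourth

Take the first pair: Gb3 → Cb4. G to C spans 4 letter names, so the interval is some kind of fourth.
Gb3 to Cb4 is 5 semitones, which makes it a perfect fourth; the second version is higher, so the direction is up.
Checking another pair — C3 → F3 — gives the same interval.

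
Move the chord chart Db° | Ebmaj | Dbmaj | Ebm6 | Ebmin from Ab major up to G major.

Ab major up to G major is a major seventh; each chord root moves by that interval while the quality stays the same.
Db°: root Db up a major seventh → C, giving C°.
Ebmaj: root Eb up a major seventh → D, giving Dmaj.
Dbmaj: root Db up a major seventh → C, giving Cmaj.
Ebm6: root Eb up a major seventh → D, giving Dm6.
Ebmin: root Eb up a major seventh → D, giving Dmin.

C° Dmaj Cmaj Dm6 Dmin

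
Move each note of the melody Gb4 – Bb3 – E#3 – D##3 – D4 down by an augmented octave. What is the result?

Gbb3 Bbb2 E2 D#2 Db3

An augmented octave down from Gb4 gives Gbb3.
An augmented octave down from Bb3 gives Bbb2.
E#3: an octave down reaches E, and 13 semitones makes it E2.
An augmented octave down from D##3 gives D#2.
D4 down an augmented octave is Db3.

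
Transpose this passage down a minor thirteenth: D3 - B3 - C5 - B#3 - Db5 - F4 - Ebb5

D3 down a minor thirteenth is F#1.
B3 down a minor thirteenth is D#2.
C5: a thirteenth down reaches E, and 20 semitones makes it E3.
B#3: a thirteenth down reaches D, and 20 semitones makes it D##2.
Db5: a thirteenth down reaches F, and 20 semitones makes it F3.
F4: a thirteenth down reaches A, and 20 semitones makes it A2.
Ebb5: a thirteenth down reaches G, and 20 semitones makes it Gb3.

F#1 D#2 E3 D##2 F3 A2 Gb3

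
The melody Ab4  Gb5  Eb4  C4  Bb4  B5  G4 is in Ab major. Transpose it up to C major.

From Ab up to C is a major third; apply that to each pitch.
Ab4 -> C5
Gb5 -> Bb5
Eb4 -> G4
C4 -> E4
Bb4 -> D5
B5 -> D#6
G4 -> B4

C5 Bb5 G4 E4 D5 D#6 B4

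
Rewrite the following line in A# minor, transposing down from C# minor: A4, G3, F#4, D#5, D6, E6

From C# down to A# is a minor third; apply that to each pitch.
A4 becomes F#4
G3 becomes E3
F#4 becomes D#4
D#5 becomes B#4
D6 becomes B5
E6 becomes C#6

F#4 E3 D#4 B#4 B5 C#6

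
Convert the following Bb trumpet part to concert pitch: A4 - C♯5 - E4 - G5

Written C4 on the Bb trumpet sounds as Bb3, a major second lower; apply that shift to every note.
A4 gives G4
C#5 gives B4
E4 gives D4
G5 gives F5

G4 B4 D4 F5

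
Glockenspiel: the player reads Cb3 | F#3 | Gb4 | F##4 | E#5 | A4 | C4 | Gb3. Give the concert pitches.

Written C4 on the glockenspiel sounds as C6, a perfect fifteenth higher; apply that shift to every note.
Cb3 becomes Cb5
F#3 becomes F#5
Gb4 becomes Gb6
F##4 becomes F##6
E#5 becomes E#7
A4 becomes A6
C4 becomes C6
Gb3 becomes Gb5

Cb5 F#5 Gb6 F##6 E#7 A6 C6 Gb5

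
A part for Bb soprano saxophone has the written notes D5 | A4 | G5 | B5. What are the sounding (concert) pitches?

C5 G4 F5 A5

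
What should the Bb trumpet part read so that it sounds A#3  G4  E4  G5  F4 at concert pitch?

The Bb trumpet sounds a major second below written, so the written part must be a major second above concert — transpose each note up.
A#3 -> B#3
G4 -> A4
E4 -> F#4
G5 -> A5
F4 -> G4

B#3 A4 F#4 A5 G4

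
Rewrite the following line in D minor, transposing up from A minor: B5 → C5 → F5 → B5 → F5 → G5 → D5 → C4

A minor to D minor up is a perfect fourth, so every note moves up by that interval.
B5 -> E6
C5 -> F5
F5 -> Bb5
B5 -> E6
F5 -> Bb5
G5 -> C6
D5 -> G5
C4 -> F4

E6 F5 Bb5 E6 Bb5 C6 G5 F4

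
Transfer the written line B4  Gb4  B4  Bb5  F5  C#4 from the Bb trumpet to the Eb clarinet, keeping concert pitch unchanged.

F#4 Db4 F#4 F5 C5 G#3

First find concert pitch: the Bb trumpet sounds a major second below written, so B4 Gb4 B4 Bb5 F5 C#4 sounds A4 Fb4 A4 Ab5 Eb5 B3.
Then write for Eb clarinet: it sounds a minor third above written, so the part must be a minor third below concert.
A4 → F#4
Fb4 → Db4
A4 → F#4
Ab5 → F5
Eb5 → C5
B3 → G#3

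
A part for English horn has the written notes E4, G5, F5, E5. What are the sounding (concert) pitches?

A3 C5 Bb4 A4

The English horn sounds a perfect fifth below written, so transpose each written note down a perfect fifth.
E4 becomes A3
G5 becomes C5
F5 becomes Bb4
E5 becomes A4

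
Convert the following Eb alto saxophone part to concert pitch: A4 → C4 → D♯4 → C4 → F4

C4 Eb3 F#3 Eb3 Ab3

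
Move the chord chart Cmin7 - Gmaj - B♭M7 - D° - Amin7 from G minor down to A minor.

Dmin7 Amaj CM7 E° Bmin7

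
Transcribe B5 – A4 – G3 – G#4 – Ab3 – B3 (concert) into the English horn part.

The English horn sounds a perfect fifth below written, so the written part must be a perfect fifth above concert — transpose each note up.
B5 gives F#6
A4 gives E5
G3 gives D4
G#4 gives D#5
Ab3 gives Eb4
B3 gives F#4

F#6 E5 D4 D#5 Eb4 F#4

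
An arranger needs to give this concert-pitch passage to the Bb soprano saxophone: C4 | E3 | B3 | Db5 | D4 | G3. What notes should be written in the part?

Written C4 sounds as Bb3 on the Bb soprano saxophone, so concert pitches are written a major second up.
C4 → D4
E3 → F#3
B3 → C#4
Db5 → Eb5
D4 → E4
G3 → A3

D4 F#3 C#4 Eb5 E4 A3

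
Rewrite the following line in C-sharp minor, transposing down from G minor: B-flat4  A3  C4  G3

G minor to C-sharp minor down is a diminished fifth, so every note moves down by that interval.
Bb4 → E4
A3 → D#3
C4 → F#3
G3 → C#3

E4 D#3 F#3 C#3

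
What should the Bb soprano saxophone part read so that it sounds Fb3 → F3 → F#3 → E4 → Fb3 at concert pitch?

Written C4 sounds as Bb3 on the Bb soprano saxophone, so concert pitches are written a major second up.
Fb3 gives Gb3
F3 gives G3
F#3 gives G#3
E4 gives F#4
Fb3 gives Gb3

Gb3 G3 G#3 F#4 Gb3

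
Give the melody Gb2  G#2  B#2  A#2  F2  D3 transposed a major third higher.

Bb2 B#2 D##3 C##3 A2 F#3

Gb2 → Bb2
G#2 → B#2
B#2 → D##3
A#2 → C##3
F2 → A2
D3 → F#3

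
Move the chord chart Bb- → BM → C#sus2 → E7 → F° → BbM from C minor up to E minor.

D- D#M E#sus2 G#7 A° DM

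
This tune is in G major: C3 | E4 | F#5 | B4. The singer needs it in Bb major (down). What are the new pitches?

Eb2 G3 A4 D4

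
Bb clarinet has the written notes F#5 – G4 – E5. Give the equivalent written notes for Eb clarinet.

First find concert pitch: the Bb clarinet sounds a major second below written, so F#5 G4 E5 sounds E5 F4 D5.
Then write for Eb clarinet: it sounds a minor third above written, so the part must be a minor third below concert.
E5 → C#5
F4 → D4
D5 → B4

C#5 D4 B4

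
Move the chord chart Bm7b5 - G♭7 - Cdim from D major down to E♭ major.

D major down to E♭ major is a major seventh; each chord root moves by that interval while the quality stays the same.
Bm7b5: root B down a major seventh → C, giving Cm7b5.
G♭7: root G♭ down a major seventh → Abb, giving Abb7.
Cdim: root C down a major seventh → Db, giving Dbdim.

Cm7b5 Abb7 Dbdim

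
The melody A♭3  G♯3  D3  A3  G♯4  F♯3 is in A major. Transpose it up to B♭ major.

Bbb3 A3 Eb3 Bb3 A4 G3

From A up to B♭ is a minor second; apply that to each pitch.
Ab3 becomes Bbb3
G#3 becomes A3
D3 becomes Eb3
A3 becomes Bb3
G#4 becomes A4
F#3 becomes G3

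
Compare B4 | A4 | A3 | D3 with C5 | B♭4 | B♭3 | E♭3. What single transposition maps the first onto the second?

Take the first pair: B4 → C5. B to C spans 2 letter names, so the interval is some kind of second.
B4 to C5 is 1 semitone, which makes it a minor second; the second version is higher, so the direction is up.
Checking another pair — D3 → Eb3 — gives the same interval.

up a minor second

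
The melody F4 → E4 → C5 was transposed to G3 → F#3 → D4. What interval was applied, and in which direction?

From F4 to G3 is 7 letter names — a seventh of some quality.
G3 to F4 is 10 semitones, which makes it a minor seventh; the second version is lower, so the direction is down.
Checking another pair — C5 → D4 — gives the same interval.

down a minor seventh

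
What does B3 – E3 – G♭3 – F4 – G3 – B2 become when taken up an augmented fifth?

F##4 B#3 D4 C#5 D#4 F##3

B3 to F##4
E3 to B#3
Gb3 to D4
F4 to C#5
G3 to D#4
B2 to F##3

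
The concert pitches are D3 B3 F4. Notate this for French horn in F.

A3 F#4 C5

The French horn in F sounds a perfect fifth below written, so the written part must be a perfect fifth above concert — transpose each note up.
D3 gives A3
B3 gives F#4
F4 gives C5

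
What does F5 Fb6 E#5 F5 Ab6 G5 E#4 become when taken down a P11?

F5 gives C4
Fb6 gives Cb5
E#5 gives B#3
F5 gives C4
Ab6 gives Eb5
G5 gives D4
E#4 gives B#2

C4 Cb5 B#3 C4 Eb5 D4 B#2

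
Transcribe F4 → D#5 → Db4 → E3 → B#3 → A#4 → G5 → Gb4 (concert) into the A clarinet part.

Written C4 sounds as A3 on the A clarinet, so concert pitches are written a minor third up.
F4 gives Ab4
D#5 gives F#5
Db4 gives Fb4
E3 gives G3
B#3 gives D#4
A#4 gives C#5
G5 gives Bb5
Gb4 gives Bbb4

Ab4 F#5 Fb4 G3 D#4 C#5 Bb5 Bbb4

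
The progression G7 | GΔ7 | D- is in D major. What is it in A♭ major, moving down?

Db7 DbΔ7 Ab-

D major down to A♭ major is an augmented fourth; each chord root moves by that interval while the quality stays the same.
G7: root G down an augmented fourth → Db, giving Db7.
GΔ7: root G down an augmented fourth → Db, giving DbΔ7.
D-: root D down an augmented fourth → Ab, giving Ab-.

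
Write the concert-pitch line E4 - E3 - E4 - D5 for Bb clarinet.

F#4 F#3 F#4 E5

The Bb clarinet sounds a major second below written, so the written part must be a major second above concert — transpose each note up.
E4 becomes F#4
E3 becomes F#3
E4 becomes F#4
D5 becomes E5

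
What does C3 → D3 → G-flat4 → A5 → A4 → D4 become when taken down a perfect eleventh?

G1 A1 Db3 E4 E3 A2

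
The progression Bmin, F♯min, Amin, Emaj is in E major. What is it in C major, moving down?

Gmin Dmin Fmin Cmaj

E major down to C major is a major third; each chord root moves by that interval while the quality stays the same.
Bmin: root B down a major third → G, giving Gmin.
F♯min: root F♯ down a major third → D, giving Dmin.
Amin: root A down a major third → F, giving Fmin.
Emaj: root E down a major third → C, giving Cmaj.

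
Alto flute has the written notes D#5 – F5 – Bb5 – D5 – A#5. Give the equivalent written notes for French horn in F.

First find concert pitch: the alto flute sounds a perfect fourth below written, so D#5 F5 Bb5 D5 A#5 sounds A#4 C5 F5 A4 E#5.
Then write for French horn in F: it sounds a perfect fifth below written, so the part must be a perfect fifth above concert.
A#4 → E#5
C5 → G5
F5 → C6
A4 → E5
E#5 → B#5

E#5 G5 C6 E5 B#5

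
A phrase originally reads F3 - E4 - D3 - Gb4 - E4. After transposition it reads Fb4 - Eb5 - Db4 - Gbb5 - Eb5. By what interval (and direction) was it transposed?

From F3 to Fb4 is 8 letter names — an octave of some quality.
F3 to Fb4 is 11 semitones, which makes it a diminished octave; the second version is higher, so the direction is up.
Checking another pair — E4 → Eb5 — gives the same interval.

up a diminished octave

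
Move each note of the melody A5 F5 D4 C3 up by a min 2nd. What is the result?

Bb5 Gb5 Eb4 Db3

A5 up a minor second is Bb5.
F5: a second up reaches G, and 1 semitone makes it Gb5.
D4: a second up reaches E, and 1 semitone makes it Eb4.
A minor second up from C3 gives Db3.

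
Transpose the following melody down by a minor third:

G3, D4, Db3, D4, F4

A minor third down from G3 gives E3.
D4: a third down reaches B, and 3 semitones makes it B3.
Db3 down a minor third is Bb2.
A minor third down from D4 gives B3.
F4 down a minor third is D4.

E3 B3 Bb2 B3 D4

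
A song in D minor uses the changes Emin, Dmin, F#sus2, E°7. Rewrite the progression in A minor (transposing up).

D minor up to A minor is a perfect fifth; each chord root moves by that interval while the quality stays the same.
Emin: root E up a perfect fifth → B, giving Bmin.
Dmin: root D up a perfect fifth → A, giving Amin.
F#sus2: root F# up a perfect fifth → C#, giving C#sus2.
E°7: root E up a perfect fifth → B, giving B°7.

Bmin Amin C#sus2 B°7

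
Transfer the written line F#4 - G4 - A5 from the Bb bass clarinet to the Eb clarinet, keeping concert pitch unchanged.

C#3 D3 E4

First find concert pitch: the Bb bass clarinet sounds a major ninth below written, so F#4 G4 A5 sounds E3 F3 G4.
Then write for Eb clarinet: it sounds a minor third above written, so the part must be a minor third below concert.
E3 → C#3
F3 → D3
G4 → E4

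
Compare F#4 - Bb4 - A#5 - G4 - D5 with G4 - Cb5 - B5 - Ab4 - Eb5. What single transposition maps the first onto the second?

up a minor second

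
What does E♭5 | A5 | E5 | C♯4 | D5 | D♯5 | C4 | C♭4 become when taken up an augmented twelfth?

B6 E#7 B#6 G##5 A#6 A##6 G#5 G5

Eb5 up an augmented twelfth is B6.
A5 up an augmented twelfth is E#7.
An augmented twelfth up from E5 gives B#6.
C#4: a twelfth up reaches G, and 20 semitones makes it G##5.
D5 up an augmented twelfth is A#6.
An augmented twelfth up from D#5 gives A##6.
C4 up an augmented twelfth is G#5.
Cb4 up an augmented twelfth is G5.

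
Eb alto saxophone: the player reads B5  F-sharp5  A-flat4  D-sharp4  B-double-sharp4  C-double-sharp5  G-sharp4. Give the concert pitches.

D5 A4 Cb4 F#3 D##4 E#4 B3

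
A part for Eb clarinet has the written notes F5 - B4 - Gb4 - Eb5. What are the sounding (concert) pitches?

Ab5 D5 Bbb4 Gb5

Written C4 on the Eb clarinet sounds as Eb4, a minor third higher; apply that shift to every note.
F5 -> Ab5
B4 -> D5
Gb4 -> Bbb4
Eb5 -> Gb5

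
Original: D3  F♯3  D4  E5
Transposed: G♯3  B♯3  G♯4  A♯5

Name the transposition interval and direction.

Take the first pair: D3 → G#3. D to G spans 4 letter names, so the interval is some kind of fourth.
D3 to G#3 is 6 semitones, which makes it an augmented fourth; the second version is higher, so the direction is up.
Checking another pair — E5 → A#5 — gives the same interval.

up an augmented fourth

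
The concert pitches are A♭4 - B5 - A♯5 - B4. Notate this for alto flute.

Written C4 sounds as G3 on the alto flute, so concert pitches are written a perfect fourth up.
Ab4 -> Db5
B5 -> E6
A#5 -> D#6
B4 -> E5

Db5 E6 D#6 E5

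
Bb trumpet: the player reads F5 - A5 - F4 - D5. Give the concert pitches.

Eb5 G5 Eb4 C5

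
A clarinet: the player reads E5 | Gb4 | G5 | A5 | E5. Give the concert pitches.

C#5 Eb4 E5 F#5 C#5

The A clarinet sounds a minor third below written, so transpose each written note down a minor third.
E5 gives C#5
Gb4 gives Eb4
G5 gives E5
A5 gives F#5
E5 gives C#5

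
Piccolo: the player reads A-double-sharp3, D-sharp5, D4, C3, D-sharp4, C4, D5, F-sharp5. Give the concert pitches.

A##4 D#6 D5 C4 D#5 C5 D6 F#6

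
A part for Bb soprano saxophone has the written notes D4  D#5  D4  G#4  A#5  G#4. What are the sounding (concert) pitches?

The Bb soprano saxophone sounds a major second below written, so transpose each written note down a major second.
D4 becomes C4
D#5 becomes C#5
D4 becomes C4
G#4 becomes F#4
A#5 becomes G#5
G#4 becomes F#4

C4 C#5 C4 F#4 G#5 F#4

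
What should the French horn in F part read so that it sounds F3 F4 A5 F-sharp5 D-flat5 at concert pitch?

C4 C5 E6 C#6 Ab5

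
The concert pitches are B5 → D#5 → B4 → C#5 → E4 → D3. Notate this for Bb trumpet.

C#6 E#5 C#5 D#5 F#4 E3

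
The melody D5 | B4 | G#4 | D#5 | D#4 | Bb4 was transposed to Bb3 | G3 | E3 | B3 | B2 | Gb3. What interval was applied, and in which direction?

Take the first pair: D5 → Bb3. D to B spans 10 letter names, so the interval is some kind of tenth.
Bb3 to D5 is 16 semitones, which makes it a major tenth; the second version is lower, so the direction is down.
Checking another pair — Bb4 → Gb3 — gives the same interval.

down a major tenth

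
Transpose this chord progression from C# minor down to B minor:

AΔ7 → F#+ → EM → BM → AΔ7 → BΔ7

GΔ7 E+ DM AM GΔ7 AΔ7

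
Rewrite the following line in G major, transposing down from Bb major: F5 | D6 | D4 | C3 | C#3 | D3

D5 B5 B3 A2 A#2 B2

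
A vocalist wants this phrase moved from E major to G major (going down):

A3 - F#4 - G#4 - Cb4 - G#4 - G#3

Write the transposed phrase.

From E down to G is a major sixth; apply that to each pitch.
A3 → C3
F#4 → A3
G#4 → B3
Cb4 → Ebb3
G#4 → B3
G#3 → B2

C3 A3 B3 Ebb3 B3 B2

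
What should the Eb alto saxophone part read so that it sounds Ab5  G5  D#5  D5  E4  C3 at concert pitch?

F6 E6 B#5 B5 C#5 A3

The Eb alto saxophone sounds a major sixth below written, so the written part must be a major sixth above concert — transpose each note up.
Ab5 to F6
G5 to E6
D#5 to B#5
D5 to B5
E4 to C#5
C3 to A3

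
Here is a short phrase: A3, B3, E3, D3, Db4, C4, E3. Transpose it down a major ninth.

A3 down a major ninth is G2.
B3 down a major ninth is A2.
E3 down a major ninth is D2.
A major ninth down from D3 gives C2.
A major ninth down from Db4 gives Cb3.
C4: a ninth down reaches B, and 14 semitones makes it Bb2.
A major ninth down from E3 gives D2.

G2 A2 D2 C2 Cb3 Bb2 D2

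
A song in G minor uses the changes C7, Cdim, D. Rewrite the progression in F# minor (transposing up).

B7 Bdim C#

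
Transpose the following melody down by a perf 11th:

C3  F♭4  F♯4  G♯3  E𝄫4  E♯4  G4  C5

G1 Cb3 C#3 D#2 Bbb2 B#2 D3 G3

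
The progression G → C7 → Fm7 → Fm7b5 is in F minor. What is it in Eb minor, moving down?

F Bb7 Ebm7 Ebm7b5

F minor down to Eb minor is a major second; each chord root moves by that interval while the quality stays the same.
G: root G down a major second → F, giving F.
C7: root C down a major second → Bb, giving Bb7.
Fm7: root F down a major second → Eb, giving Ebm7.
Fm7b5: root F down a major second → Eb, giving Ebm7b5.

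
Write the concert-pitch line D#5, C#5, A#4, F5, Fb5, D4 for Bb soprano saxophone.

E#5 D#5 B#4 G5 Gb5 E4

The Bb soprano saxophone sounds a major second below written, so the written part must be a major second above concert — transpose each note up.
D#5 -> E#5
C#5 -> D#5
A#4 -> B#4
F5 -> G5
Fb5 -> Gb5
D4 -> E4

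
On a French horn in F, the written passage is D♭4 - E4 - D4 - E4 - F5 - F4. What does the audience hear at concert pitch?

Gb3 A3 G3 A3 Bb4 Bb3

The French horn in F sounds a perfect fifth below written, so transpose each written note down a perfect fifth.
Db4 gives Gb3
E4 gives A3
D4 gives G3
E4 gives A3
F5 gives Bb4
F4 gives Bb3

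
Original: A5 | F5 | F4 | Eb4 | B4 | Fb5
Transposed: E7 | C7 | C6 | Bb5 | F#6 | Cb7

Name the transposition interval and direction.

up a perfect twelfth

Take the first pair: A5 → E7. A to E spans 12 letter names, so the interval is some kind of twelfth.
A5 to E7 is 19 semitones, which makes it a perfect twelfth; the second version is higher, so the direction is up.
Checking another pair — Fb5 → Cb7 — gives the same interval.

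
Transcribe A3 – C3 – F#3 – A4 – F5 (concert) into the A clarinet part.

C4 Eb3 A3 C5 Ab5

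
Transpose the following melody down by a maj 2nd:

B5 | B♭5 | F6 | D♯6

B5 gives A5
Bb5 gives Ab5
F6 gives Eb6
D#6 gives C#6

A5 Ab5 Eb6 C#6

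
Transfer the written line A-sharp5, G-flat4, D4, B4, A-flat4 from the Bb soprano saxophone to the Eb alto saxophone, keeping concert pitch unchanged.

E#6 Db5 A4 F#5 Eb5

First find concert pitch: the Bb soprano saxophone sounds a major second below written, so A-sharp5 G-flat4 D4 B4 A-flat4 sounds G#5 Fb4 C4 A4 Gb4.
Then write for Eb alto saxophone: it sounds a major sixth below written, so the part must be a major sixth above concert.
G#5 → E#6
Fb4 → Db5
C4 → A4
A4 → F#5
Gb4 → Eb5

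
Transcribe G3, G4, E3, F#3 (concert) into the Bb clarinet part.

A3 A4 F#3 G#3

Written C4 sounds as Bb3 on the Bb clarinet, so concert pitches are written a major second up.
G3 becomes A3
G4 becomes A4
E3 becomes F#3
F#3 becomes G#3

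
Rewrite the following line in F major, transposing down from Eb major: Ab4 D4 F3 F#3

Bb3 E3 G2 G#2

From Eb down to F is a minor seventh; apply that to each pitch.
Ab4 becomes Bb3
D4 becomes E3
F3 becomes G2
F#3 becomes G#2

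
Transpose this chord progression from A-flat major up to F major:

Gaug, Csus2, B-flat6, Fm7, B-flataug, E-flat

A-flat major up to F major is a major sixth; each chord root moves by that interval while the quality stays the same.
Gaug: root G up a major sixth → E, giving Eaug.
Csus2: root C up a major sixth → A, giving Asus2.
B-flat6: root B-flat up a major sixth → G, giving G6.
Fm7: root F up a major sixth → D, giving Dm7.
B-flataug: root B-flat up a major sixth → G, giving Gaug.
E-flat: root E-flat up a major sixth → C, giving C.

Eaug Asus2 G6 Dm7 Gaug C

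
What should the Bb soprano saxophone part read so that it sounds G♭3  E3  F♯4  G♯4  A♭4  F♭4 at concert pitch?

Ab3 F#3 G#4 A#4 Bb4 Gb4

The Bb soprano saxophone sounds a major second below written, so the written part must be a major second above concert — transpose each note up.
Gb3 → Ab3
E3 → F#3
F#4 → G#4
G#4 → A#4
Ab4 → Bb4
Fb4 → Gb4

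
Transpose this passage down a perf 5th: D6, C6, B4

D6 gives G5
C6 gives F5
B4 gives E4

G5 F5 E4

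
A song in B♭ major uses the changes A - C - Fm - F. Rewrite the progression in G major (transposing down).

B♭ major down to G major is a minor third; each chord root moves by that interval while the quality stays the same.
A: root A down a minor third → F#, giving F#.
C: root C down a minor third → A, giving A.
Fm: root F down a minor third → D, giving Dm.
F: root F down a minor third → D, giving D.

F# A Dm D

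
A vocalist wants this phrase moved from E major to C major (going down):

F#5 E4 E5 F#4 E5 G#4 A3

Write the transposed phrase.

D5 C4 C5 D4 C5 E4 F3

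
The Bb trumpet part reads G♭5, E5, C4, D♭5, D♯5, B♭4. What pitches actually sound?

The Bb trumpet sounds a major second below written, so transpose each written note down a major second.
Gb5 becomes Fb5
E5 becomes D5
C4 becomes Bb3
Db5 becomes Cb5
D#5 becomes C#5
Bb4 becomes Ab4

Fb5 D5 Bb3 Cb5 C#5 Ab4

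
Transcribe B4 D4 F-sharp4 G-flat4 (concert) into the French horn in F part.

F#5 A4 C#5 Db5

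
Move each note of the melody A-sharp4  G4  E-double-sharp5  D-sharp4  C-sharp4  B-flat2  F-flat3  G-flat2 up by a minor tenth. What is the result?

C#6 Bb5 G##6 F#5 E5 Db4 Abb4 Bbb3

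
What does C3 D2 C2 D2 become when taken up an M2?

C3 up a major second is D3.
D2 up a major second is E2.
A major second up from C2 gives D2.
D2: a second up reaches E, and 2 semitones makes it E2.

D3 E2 D2 E2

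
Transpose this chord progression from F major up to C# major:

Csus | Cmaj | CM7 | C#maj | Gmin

F major up to C# major is an augmented fifth; each chord root moves by that interval while the quality stays the same.
Csus: root C up an augmented fifth → G#, giving G#sus.
Cmaj: root C up an augmented fifth → G#, giving G#maj.
CM7: root C up an augmented fifth → G#, giving G#M7.
C#maj: root C# up an augmented fifth → G##, giving G##maj.
Gmin: root G up an augmented fifth → D#, giving D#min.

G#sus G#maj G#M7 G##maj D#min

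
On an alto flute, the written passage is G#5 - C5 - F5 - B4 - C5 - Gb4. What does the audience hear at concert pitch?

D#5 G4 C5 F#4 G4 Db4

Written C4 on the alto flute sounds as G3, a perfect fourth lower; apply that shift to every note.
G#5 becomes D#5
C5 becomes G4
F5 becomes C5
B4 becomes F#4
C5 becomes G4
Gb4 becomes Db4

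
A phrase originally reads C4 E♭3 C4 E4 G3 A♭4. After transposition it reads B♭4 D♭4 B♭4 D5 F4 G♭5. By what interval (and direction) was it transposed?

up a minor seventh

From C4 to Bb4 is 7 letter names — a seventh of some quality.
C4 to Bb4 is 10 semitones, which makes it a minor seventh; the second version is higher, so the direction is up.
Checking another pair — Ab4 → Gb5 — gives the same interval.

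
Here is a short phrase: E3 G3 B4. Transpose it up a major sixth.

C#4 E4 G#5

E3 -> C#4
G3 -> E4
B4 -> G#5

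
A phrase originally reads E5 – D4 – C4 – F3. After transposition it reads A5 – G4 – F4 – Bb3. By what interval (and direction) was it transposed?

up a perfect fourth

Take the first pair: E5 → A5. E to A spans 4 letter names, so the interval is some kind of fourth.
E5 to A5 is 5 semitones, which makes it a perfect fourth; the second version is higher, so the direction is up.
Checking another pair — F3 → Bb3 — gives the same interval.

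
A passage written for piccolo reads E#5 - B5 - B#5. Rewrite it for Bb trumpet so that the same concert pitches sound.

F##6 C#7 C##7

First find concert pitch: the piccolo sounds a perfect octave above written, so E#5 B5 B#5 sounds E#6 B6 B#6.
Then write for Bb trumpet: it sounds a major second below written, so the part must be a major second above concert.
E#6 → F##6
B6 → C#7
B#6 → C##7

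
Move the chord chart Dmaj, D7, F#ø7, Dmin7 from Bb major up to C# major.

E#maj E#7 G##ø7 E#min7

Bb major up to C# major is an augmented second; each chord root moves by that interval while the quality stays the same.
Dmaj: root D up an augmented second → E#, giving E#maj.
D7: root D up an augmented second → E#, giving E#7.
F#ø7: root F# up an augmented second → G##, giving G##ø7.
Dmin7: root D up an augmented second → E#, giving E#min7.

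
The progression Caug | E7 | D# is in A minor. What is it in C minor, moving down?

Ebaug G7 F#

A minor down to C minor is a major sixth; each chord root moves by that interval while the quality stays the same.
Caug: root C down a major sixth → Eb, giving Ebaug.
E7: root E down a major sixth → G, giving G7.
D#: root D# down a major sixth → F#, giving F#.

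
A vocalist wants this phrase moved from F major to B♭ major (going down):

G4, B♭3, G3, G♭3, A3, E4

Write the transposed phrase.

F major to B♭ major down is a perfect fifth, so every note moves down by that interval.
G4 becomes C4
Bb3 becomes Eb3
G3 becomes C3
Gb3 becomes Cb3
A3 becomes D3
E4 becomes A3

C4 Eb3 C3 Cb3 D3 A3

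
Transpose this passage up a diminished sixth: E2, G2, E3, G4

E2 -> Cb3
G2 -> Ebb3
E3 -> Cb4
G4 -> Ebb5

Cb3 Ebb3 Cb4 Ebb5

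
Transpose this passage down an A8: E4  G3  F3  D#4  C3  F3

Eb3 Gb2 Fb2 D3 Cb2 Fb2

E4 -> Eb3
G3 -> Gb2
F3 -> Fb2
D#4 -> D3
C3 -> Cb2
F3 -> Fb2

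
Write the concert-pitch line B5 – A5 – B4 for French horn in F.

The French horn in F sounds a perfect fifth below written, so the written part must be a perfect fifth above concert — transpose each note up.
B5 becomes F#6
A5 becomes E6
B4 becomes F#5

F#6 E6 F#5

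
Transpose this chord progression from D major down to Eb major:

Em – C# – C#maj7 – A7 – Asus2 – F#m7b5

Fm D Dmaj7 Bb7 Bbsus2 Gm7b5

D major down to Eb major is a major seventh; each chord root moves by that interval while the quality stays the same.
Em: root E down a major seventh → F, giving Fm.
C#: root C# down a major seventh → D, giving D.
C#maj7: root C# down a major seventh → D, giving Dmaj7.
A7: root A down a major seventh → Bb, giving Bb7.
Asus2: root A down a major seventh → Bb, giving Bbsus2.
F#m7b5: root F# down a major seventh → G, giving Gm7b5.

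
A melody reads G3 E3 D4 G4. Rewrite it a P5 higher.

G3 gives D4
E3 gives B3
D4 gives A4
G4 gives D5

D4 B3 A4 D5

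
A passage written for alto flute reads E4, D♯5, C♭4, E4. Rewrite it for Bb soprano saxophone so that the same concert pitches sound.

First find concert pitch: the alto flute sounds a perfect fourth below written, so E4 D♯5 C♭4 E4 sounds B3 A#4 Gb3 B3.
Then write for Bb soprano saxophone: it sounds a major second below written, so the part must be a major second above concert.
B3 → C#4
A#4 → B#4
Gb3 → Ab3
B3 → C#4

C#4 B#4 Ab3 C#4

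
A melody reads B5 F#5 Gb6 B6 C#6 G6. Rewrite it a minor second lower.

A#5 E#5 F6 A#6 B#5 F#6

B5 to A#5
F#5 to E#5
Gb6 to F6
B6 to A#6
C#6 to B#5
G6 to F#6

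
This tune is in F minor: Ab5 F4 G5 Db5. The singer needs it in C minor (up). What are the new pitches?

Eb6 C5 D6 Ab5

F minor to C minor up is a perfect fifth, so every note moves up by that interval.
Ab5 -> Eb6
F4 -> C5
G5 -> D6
Db5 -> Ab5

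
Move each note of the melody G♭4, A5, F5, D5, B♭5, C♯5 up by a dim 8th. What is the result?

Gbb5 Ab6 Fb6 Db6 Bbb6 C6

Gb4 gives Gbb5
A5 gives Ab6
F5 gives Fb6
D5 gives Db6
Bb5 gives Bbb6
C#5 gives C6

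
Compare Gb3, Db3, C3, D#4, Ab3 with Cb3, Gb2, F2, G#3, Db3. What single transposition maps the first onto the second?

down a perfect fifth

Take the first pair: Gb3 → Cb3. G to C spans 5 letter names, so the interval is some kind of fifth.
Cb3 to Gb3 is 7 semitones, which makes it a perfect fifth; the second version is lower, so the direction is down.
Checking another pair — Ab3 → Db3 — gives the same interval.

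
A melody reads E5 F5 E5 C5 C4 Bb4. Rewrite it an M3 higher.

E5 → G#5
F5 → A5
E5 → G#5
C5 → E5
C4 → E4
Bb4 → D5

G#5 A5 G#5 E5 E4 D5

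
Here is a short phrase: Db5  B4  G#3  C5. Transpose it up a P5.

Ab5 F#5 D#4 G5

Db5 gives Ab5
B4 gives F#5
G#3 gives D#4
C5 gives G5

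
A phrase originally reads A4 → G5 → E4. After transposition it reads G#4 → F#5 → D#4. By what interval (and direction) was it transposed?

Take the first pair: A4 → G#4. A to G spans 2 letter names, so the interval is some kind of second.
G#4 to A4 is 1 semitone, which makes it a minor second; the second version is lower, so the direction is down.
Checking another pair — E4 → D#4 — gives the same interval.

down a minor second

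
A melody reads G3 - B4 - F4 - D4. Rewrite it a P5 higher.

D4 F#5 C5 A4

G3: a fifth up reaches D, and 7 semitones makes it D4.
A perfect fifth up from B4 gives F#5.
F4: a fifth up reaches C, and 7 semitones makes it C5.
D4 up a perfect fifth is A4.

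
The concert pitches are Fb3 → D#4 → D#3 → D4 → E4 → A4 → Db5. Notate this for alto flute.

Bbb3 G#4 G#3 G4 A4 D5 Gb5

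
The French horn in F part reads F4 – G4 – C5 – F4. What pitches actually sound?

Bb3 C4 F4 Bb3

Written C4 on the French horn in F sounds as F3, a perfect fifth lower; apply that shift to every note.
F4 gives Bb3
G4 gives C4
C5 gives F4
F4 gives Bb3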